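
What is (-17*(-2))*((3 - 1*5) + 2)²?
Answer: 0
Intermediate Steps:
(-17*(-2))*((3 - 1*5) + 2)² = 34*((3 - 5) + 2)² = 34*(-2 + 2)² = 34*0² = 34*0 = 0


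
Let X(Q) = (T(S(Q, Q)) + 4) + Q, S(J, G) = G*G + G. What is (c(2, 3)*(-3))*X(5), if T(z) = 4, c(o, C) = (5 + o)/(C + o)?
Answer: -273/5 ≈ -54.600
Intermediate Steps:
S(J, G) = G + G² (S(J, G) = G² + G = G + G²)
c(o, C) = (5 + o)/(C + o)
X(Q) = 8 + Q (X(Q) = (4 + 4) + Q = 8 + Q)
(c(2, 3)*(-3))*X(5) = (((5 + 2)/(3 + 2))*(-3))*(8 + 5) = ((7/5)*(-3))*13 = -21/5*13 = -273/5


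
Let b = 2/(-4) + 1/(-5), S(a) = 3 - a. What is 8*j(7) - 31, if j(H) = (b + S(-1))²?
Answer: 1403/25 ≈ 56.120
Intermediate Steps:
b = -7/10 (b = 2*(-¼) + 1*(-⅕) = -½ - ⅕ = -7/10 ≈ -0.70000)
j(H) = 1089/100 (j(H) = (-7/10 + (3 - 1*(-1)))² = (-7/10 + (3 + 1))² = (-7/10 + 4)² = (33/10)² = 1089/100)
8*j(7) - 31 = 8*(1089/100) - 31 = 2178/25 - 31 = 1403/25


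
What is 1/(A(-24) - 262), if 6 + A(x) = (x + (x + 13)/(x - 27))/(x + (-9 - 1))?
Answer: -1734/463499 ≈ -0.0037411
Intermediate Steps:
A(x) = -6 + (x + (13 + x)/(-27 + x))/(-10 + x) (A(x) = -6 + (x + (x + 13)/(x - 27))/(x + (-9 - 1)) = -6 + (x + (13 + x)/(-27 + x))/(x - 10) = -6 + (x + (13 + x)/(-27 + x))/(-10 + x))
1/(A(-24) - 262) = 1/((-1607 - 5*(-24)² + 196*(-24))/(270 + (-24)² - 37*(-24)) - 262) = 1/((-1607 - 5*576 - 4704)/(270 + 576 + 888) - 262) = 1/((-1607 - 2880 - 4704)/1734 - 262) = 1/((1/1734)*(-9191) - 262) = 1/(-9191/1734 - 262) = 1/(-463499/1734) = -1734/463499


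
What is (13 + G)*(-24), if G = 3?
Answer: -384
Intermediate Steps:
(13 + G)*(-24) = (13 + 3)*(-24) = 16*(-24) = -384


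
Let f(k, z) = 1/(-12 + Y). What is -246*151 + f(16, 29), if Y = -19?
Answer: -1151527/31 ≈ -37146.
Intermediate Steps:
f(k, z) = -1/31 (f(k, z) = 1/(-12 - 19) = 1/(-31) = -1/31)
-246*151 + f(16, 29) = -246*151 - 1/31 = -37146 - 1/31 = -1151527/31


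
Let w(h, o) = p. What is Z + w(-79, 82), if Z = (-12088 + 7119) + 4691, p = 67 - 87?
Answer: -298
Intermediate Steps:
p = -20
w(h, o) = -20
Z = -278 (Z = -4969 + 4691 = -278)
Z + w(-79, 82) = -278 - 20 = -298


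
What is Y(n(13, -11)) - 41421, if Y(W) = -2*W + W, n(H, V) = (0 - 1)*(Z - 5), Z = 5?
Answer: -41421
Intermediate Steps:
n(H, V) = 0 (n(H, V) = (0 - 1)*(5 - 5) = -1*0 = 0)
Y(W) = -W
Y(n(13, -11)) - 41421 = -1*0 - 41421 = 0 - 41421 = -41421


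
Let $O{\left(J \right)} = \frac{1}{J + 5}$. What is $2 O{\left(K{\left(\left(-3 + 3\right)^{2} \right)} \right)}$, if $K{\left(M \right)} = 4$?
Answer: $\frac{2}{9} \approx 0.22222$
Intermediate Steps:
$O{\left(J \right)} = \frac{1}{5 + J}$
$2 O{\left(K{\left(\left(-3 + 3\right)^{2} \right)} \right)} = \frac{2}{5 + 4} = \frac{2}{9}$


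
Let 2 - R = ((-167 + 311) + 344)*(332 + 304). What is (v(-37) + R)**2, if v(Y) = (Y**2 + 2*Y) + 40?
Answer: 95500158961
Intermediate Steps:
R = -310366 (R = 2 - ((-167 + 311) + 344)*(332 + 304) = 2 - (144 + 344)*636 = 2 - 488*636 = 2 - 1*310368 = 2 - 310368 = -310366)
v(Y) = 40 + Y**2 + 2*Y
(v(-37) + R)**2 = ((40 + (-37)**2 + 2*(-37)) - 310366)**2 = ((40 + 1369 - 74) - 310366)**2 = (1335 - 310366)**2 = (-309031)**2 = 95500158961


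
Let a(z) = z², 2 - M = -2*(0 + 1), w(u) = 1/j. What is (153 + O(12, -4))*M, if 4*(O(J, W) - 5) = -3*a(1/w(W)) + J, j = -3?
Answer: 617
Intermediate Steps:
w(u) = -⅓ (w(u) = 1/(-3) = -⅓)
M = 4 (M = 2 - (-2)*(0 + 1) = 2 - (-2) = 2 - 1*(-2) = 2 + 2 = 4)
O(J, W) = -7/4 + J/4 (O(J, W) = 5 + (-3*(1/(-⅓))² + J)/4 = 5 + (-3*(-3)² + J)/4 = 5 + (-3*9 + J)/4 = 5 + (-27 + J)/4 = 5 + (-27/4 + J/4) = -7/4 + J/4)
(153 + O(12, -4))*M = (153 + (-7/4 + (¼)*12))*4 = (153 + (-7/4 + 3))*4 = (153 + 5/4)*4 = (617/4)*4 = 617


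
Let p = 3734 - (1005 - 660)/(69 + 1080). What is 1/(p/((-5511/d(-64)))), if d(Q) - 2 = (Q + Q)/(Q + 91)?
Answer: 18996417/35273506 ≈ 0.53855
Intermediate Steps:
d(Q) = 2 + 2*Q/(91 + Q) (d(Q) = 2 + (Q + Q)/(Q + 91) = 2 + (2*Q)/(91 + Q) = 2 + 2*Q/(91 + Q))
p = 1430007/383 (p = 3734 - 345/1149 = 3734 - 1*115/383 = 3734 - 115/383 = 1430007/383 ≈ 3733.7)
1/(p/((-5511/d(-64)))) = 1/(1430007/(383*((-5511*(91 - 64)/(2*(91 + 2*(-64))))))) = 1/(1430007/(383*((-5511*27/(2*(91 - 128)))))) = 1/(1430007/(383*((-5511/(2*(1/27)*(-37)))))) = 1/(1430007/(383*((-5511/(-74/27))))) = 1/(1430007/(383*((-5511*(-27/74))))) = 1/(1430007/(383*(148797/74))) = 1/((1430007/383)*(74/148797)) = 1/(35273506/18996417) = 18996417/35273506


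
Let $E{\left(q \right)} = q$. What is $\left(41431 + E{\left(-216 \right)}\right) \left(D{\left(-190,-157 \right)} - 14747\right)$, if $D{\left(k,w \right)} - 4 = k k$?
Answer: $880228755$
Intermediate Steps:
$D{\left(k,w \right)} = 4 + k^{2}$ ($D{\left(k,w \right)} = 4 + k k = 4 + k^{2}$)
$\left(41431 + E{\left(-216 \right)}\right) \left(D{\left(-190,-157 \right)} - 14747\right) = \left(41431 - 216\right) \left(\left(4 + \left(-190\right)^{2}\right) - 14747\right) = 41215 \left(\left(4 + 36100\right) - 14747\right) = 41215 \left(36104 - 14747\right) = 41215 \cdot 21357 = 880228755$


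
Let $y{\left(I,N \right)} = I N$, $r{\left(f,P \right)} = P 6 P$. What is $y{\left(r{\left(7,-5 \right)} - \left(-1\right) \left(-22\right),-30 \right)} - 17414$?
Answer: $-21254$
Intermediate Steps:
$r{\left(f,P \right)} = 6 P^{2}$ ($r{\left(f,P \right)} = 6 P P = 6 P^{2}$)
$y{\left(r{\left(7,-5 \right)} - \left(-1\right) \left(-22\right),-30 \right)} - 17414 = \left(6 \left(-5\right)^{2} - \left(-1\right) \left(-22\right)\right) \left(-30\right) - 17414 = \left(6 \cdot 25 - 22\right) \left(-30\right) - 17414 = \left(150 - 22\right) \left(-30\right) - 17414 = 128 \left(-30\right) - 17414 = -3840 - 17414 = -21254$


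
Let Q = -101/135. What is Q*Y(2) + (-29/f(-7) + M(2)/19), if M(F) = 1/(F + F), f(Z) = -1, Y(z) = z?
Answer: 282323/10260 ≈ 27.517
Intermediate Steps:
M(F) = 1/(2*F)
Q = -101/135 (Q = -101*1/135 = -101/135 ≈ -0.74815)
Q*Y(2) + (-29/f(-7) + M(2)/19) = -101/135*2 + (-29/(-1) + ((½)/2)/19) = -202/135 + (-29*(-1) + ((½)*(½))*(1/19)) = -202/135 + (29 + (¼)*(1/19)) = -202/135 + (29 + 1/76) = -202/135 + 2205/76 = 282323/10260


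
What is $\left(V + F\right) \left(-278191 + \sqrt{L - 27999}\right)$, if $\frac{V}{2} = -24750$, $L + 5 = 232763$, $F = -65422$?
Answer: $31970266102 - 344766 \sqrt{22751} \approx 3.1918 \cdot 10^{10}$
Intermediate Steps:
$L = 232758$ ($L = -5 + 232763 = 232758$)
$V = -49500$ ($V = 2 \left(-24750\right) = -49500$)
$\left(V + F\right) \left(-278191 + \sqrt{L - 27999}\right) = \left(-49500 - 65422\right) \left(-278191 + \sqrt{232758 - 27999}\right) = - 114922 \left(-278191 + \sqrt{204759}\right) = - 114922 \left(-278191 + 3 \sqrt{22751}\right) = 31970266102 - 344766 \sqrt{22751}$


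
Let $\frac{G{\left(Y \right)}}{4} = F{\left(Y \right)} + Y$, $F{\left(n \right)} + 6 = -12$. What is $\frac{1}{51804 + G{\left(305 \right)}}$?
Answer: $\frac{1}{52952} \approx 1.8885 \cdot 10^{-5}$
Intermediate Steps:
$F{\left(n \right)} = -18$ ($F{\left(n \right)} = -6 - 12 = -18$)
$G{\left(Y \right)} = -72 + 4 Y$ ($G{\left(Y \right)} = 4 \left(-18 + Y\right) = -72 + 4 Y$)
$\frac{1}{51804 + G{\left(305 \right)}} = \frac{1}{51804 + \left(-72 + 4 \cdot 305\right)} = \frac{1}{51804 + \left(-72 + 1220\right)} = \frac{1}{51804 + 1148} = \frac{1}{52952}$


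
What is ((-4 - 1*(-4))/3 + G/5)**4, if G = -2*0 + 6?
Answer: 1296/625 ≈ 2.0736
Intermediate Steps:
G = 6 (G = 0 + 6 = 6)
((-4 - 1*(-4))/3 + G/5)**4 = ((-4 - 1*(-4))/3 + 6/5)**4 = ((-4 + 4)*(1/3) + 6*(1/5))**4 = (0*(1/3) + 6/5)**4 = (0 + 6/5)**4 = (6/5)**4 = 1296/625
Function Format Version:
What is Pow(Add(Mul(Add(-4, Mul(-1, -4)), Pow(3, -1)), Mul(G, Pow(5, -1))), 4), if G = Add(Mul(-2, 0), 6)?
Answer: Rational(1296, 625) ≈ 2.0736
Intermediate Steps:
G = 6 (G = Add(0, 6) = 6)
Pow(Add(Mul(Add(-4, Mul(-1, -4)), Pow(3, -1)), Mul(G, Pow(5, -1))), 4) = Pow(Add(Mul(Add(-4, Mul(-1, -4)), Pow(3, -1)), Mul(6, Pow(5, -1))), 4) = Pow(Add(Mul(Add(-4, 4), Rational(1, 3)), Mul(6, Rational(1, 5))), 4) = Pow(Add(Mul(0, Rational(1, 3)), Rational(6, 5)), 4) = Pow(Add(0, Rational(6, 5)), 4) = Pow(Rational(6, 5), 4) = Rational(1296, 625)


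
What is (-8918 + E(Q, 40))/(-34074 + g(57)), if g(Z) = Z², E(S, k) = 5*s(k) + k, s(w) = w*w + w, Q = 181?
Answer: 226/10275 ≈ 0.021995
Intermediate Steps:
s(w) = w + w² (s(w) = w² + w = w + w²)
E(S, k) = k + 5*k*(1 + k) (E(S, k) = 5*(k*(1 + k)) + k = 5*k*(1 + k) + k = k + 5*k*(1 + k))
(-8918 + E(Q, 40))/(-34074 + g(57)) = (-8918 + 40*(6 + 5*40))/(-34074 + 57²) = (-8918 + 40*(6 + 200))/(-34074 + 3249) = (-8918 + 40*206)/(-30825) = (-8918 + 8240)*(-1/30825) = -678*(-1/30825) = 226/10275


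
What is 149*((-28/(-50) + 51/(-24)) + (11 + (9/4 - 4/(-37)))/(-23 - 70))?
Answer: -58402189/229400 ≈ -254.59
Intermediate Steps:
149*((-28/(-50) + 51/(-24)) + (11 + (9/4 - 4/(-37)))/(-23 - 70)) = 149*((-28*(-1/50) + 51*(-1/24)) + (11 + (9*(¼) - 4*(-1/37)))/(-93)) = 149*((14/25 - 17/8) + (11 + (9/4 + 4/37))*(-1/93)) = 149*(-313/200 + (11 + 349/148)*(-1/93)) = 149*(-313/200 + (1977/148)*(-1/93)) = 149*(-313/200 - 659/4588) = 149*(-391961/229400) = -58402189/229400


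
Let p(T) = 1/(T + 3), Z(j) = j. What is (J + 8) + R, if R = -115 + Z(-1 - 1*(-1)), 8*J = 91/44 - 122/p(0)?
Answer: -53677/352 ≈ -152.49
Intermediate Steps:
p(T) = 1/(3 + T)
J = -16013/352 (J = (91/44 - 122/(1/(3 + 0)))/8 = (91*(1/44) - 122/(1/3))/8 = (91/44 - 122/⅓)/8 = (91/44 - 122*3)/8 = (91/44 - 366)/8 = (⅛)*(-16013/44) = -16013/352 ≈ -45.491)
R = -115 (R = -115 + (-1 - 1*(-1)) = -115 + (-1 + 1) = -115 + 0 = -115)
(J + 8) + R = (-16013/352 + 8) - 115 = -13197/352 - 115 = -53677/352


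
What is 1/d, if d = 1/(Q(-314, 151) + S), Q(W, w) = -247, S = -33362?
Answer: -33609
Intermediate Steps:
d = -1/33609 (d = 1/(-247 - 33362) = 1/(-33609) = -1/33609 ≈ -2.9754e-5)
1/d = 1/(-1/33609) = -33609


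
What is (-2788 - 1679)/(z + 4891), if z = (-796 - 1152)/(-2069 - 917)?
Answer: -6669231/7303237 ≈ -0.91319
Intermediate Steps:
z = 974/1493 (z = -1948/(-2986) = -1948*(-1/2986) = 974/1493 ≈ 0.65238)
(-2788 - 1679)/(z + 4891) = (-2788 - 1679)/(974/1493 + 4891) = -4467/7303237/1493 = -4467*1493/7303237 = -6669231/7303237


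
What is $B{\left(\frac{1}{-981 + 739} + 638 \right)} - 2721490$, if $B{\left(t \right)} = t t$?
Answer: $- \frac{135543524335}{58564} \approx -2.3145 \cdot 10^{6}$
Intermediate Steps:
$B{\left(t \right)} = t^{2}$
$B{\left(\frac{1}{-981 + 739} + 638 \right)} - 2721490 = \left(\frac{1}{-981 + 739} + 638\right)^{2} - 2721490 = \left(\frac{1}{-242} + 638\right)^{2} - 2721490 = \left(- \frac{1}{242} + 638\right)^{2} - 2721490 = \left(\frac{154395}{242}\right)^{2} - 2721490 = \frac{23837816025}{58564} - 2721490 = - \frac{135543524335}{58564}$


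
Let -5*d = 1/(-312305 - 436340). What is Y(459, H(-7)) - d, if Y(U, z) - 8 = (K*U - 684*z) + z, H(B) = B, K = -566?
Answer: -954541091126/3743225 ≈ -2.5501e+5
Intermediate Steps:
Y(U, z) = 8 - 683*z - 566*U (Y(U, z) = 8 + ((-566*U - 684*z) + z) = 8 + ((-684*z - 566*U) + z) = 8 + (-683*z - 566*U) = 8 - 683*z - 566*U)
d = 1/3743225 (d = -1/(5*(-312305 - 436340)) = -⅕/(-748645) = -⅕*(-1/748645) = 1/3743225 ≈ 2.6715e-7)
Y(459, H(-7)) - d = (8 - 683*(-7) - 566*459) - 1*1/3743225 = (8 + 4781 - 259794) - 1/3743225 = -255005 - 1/3743225 = -954541091126/3743225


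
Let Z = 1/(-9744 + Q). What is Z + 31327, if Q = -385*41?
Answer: 799746982/25529 ≈ 31327.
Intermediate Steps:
Q = -15785
Z = -1/25529 (Z = 1/(-9744 - 15785) = 1/(-25529) = -1/25529 ≈ -3.9171e-5)
Z + 31327 = -1/25529 + 31327 = 799746982/25529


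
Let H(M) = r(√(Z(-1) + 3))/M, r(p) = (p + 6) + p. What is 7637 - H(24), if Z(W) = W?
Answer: 30547/4 - √2/12 ≈ 7636.6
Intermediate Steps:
r(p) = 6 + 2*p (r(p) = (6 + p) + p = 6 + 2*p)
H(M) = (6 + 2*√2)/M (H(M) = (6 + 2*√(-1 + 3))/M = (6 + 2*√2)/M)
7637 - H(24) = 7637 - 2*(3 + √2)/24 = 7637 - (¼ + √2/12) = 7637 + (-¼ - √2/12) = 30547/4 - √2/12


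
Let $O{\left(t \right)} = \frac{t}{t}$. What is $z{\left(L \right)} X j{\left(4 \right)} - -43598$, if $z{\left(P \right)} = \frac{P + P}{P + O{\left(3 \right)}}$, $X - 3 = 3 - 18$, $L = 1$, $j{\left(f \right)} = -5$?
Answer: $43658$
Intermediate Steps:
$X = -12$ ($X = 3 + \left(3 - 18\right) = 3 - 15 = -12$)
$O{\left(t \right)} = 1$
$z{\left(P \right)} = \frac{2 P}{1 + P}$ ($z{\left(P \right)} = \frac{P + P}{P + 1} = \frac{2 P}{1 + P}$)
$z{\left(L \right)} X j{\left(4 \right)} - -43598 = 2 \cdot 1 \frac{1}{1 + 1} \left(-12\right) \left(-5\right) - -43598 = 2 \cdot 1 \cdot \frac{1}{2} \left(-12\right) \left(-5\right) + 43598 = 1 \left(-12\right) \left(-5\right) + 43598 = \left(-12\right) \left(-5\right) + 43598 = 60 + 43598 = 43658$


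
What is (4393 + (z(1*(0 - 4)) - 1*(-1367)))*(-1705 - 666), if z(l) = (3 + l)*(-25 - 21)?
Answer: -13766026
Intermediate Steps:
z(l) = -138 - 46*l (z(l) = (3 + l)*(-46) = -138 - 46*l)
(4393 + (z(1*(0 - 4)) - 1*(-1367)))*(-1705 - 666) = (4393 + ((-138 - 46*(0 - 4)) - 1*(-1367)))*(-1705 - 666) = (4393 + ((-138 - 46*(-4)) + 1367))*(-2371) = (4393 + ((-138 + 184) + 1367))*(-2371) = (4393 + (46 + 1367))*(-2371) = (4393 + 1413)*(-2371) = 5806*(-2371) = -13766026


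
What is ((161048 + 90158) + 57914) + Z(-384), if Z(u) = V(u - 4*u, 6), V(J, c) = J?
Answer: 310272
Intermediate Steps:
Z(u) = -3*u (Z(u) = u - 4*u = -3*u)
((161048 + 90158) + 57914) + Z(-384) = ((161048 + 90158) + 57914) - 3*(-384) = (251206 + 57914) + 1152 = 309120 + 1152 = 310272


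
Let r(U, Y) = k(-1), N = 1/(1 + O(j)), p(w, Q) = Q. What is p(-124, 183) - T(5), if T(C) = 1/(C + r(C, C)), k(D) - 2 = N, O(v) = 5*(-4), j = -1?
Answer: 24137/132 ≈ 182.86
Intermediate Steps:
O(v) = -20
N = -1/19 (N = 1/(1 - 20) = 1/(-19) = -1/19 ≈ -0.052632)
k(D) = 37/19 (k(D) = 2 - 1/19 = 37/19)
r(U, Y) = 37/19
T(C) = 1/(37/19 + C) (T(C) = 1/(C + 37/19) = 1/(37/19 + C))
p(-124, 183) - T(5) = 183 - 19/(37 + 19*5) = 183 - 19/(37 + 95) = 183 - 19/132 = 24137/132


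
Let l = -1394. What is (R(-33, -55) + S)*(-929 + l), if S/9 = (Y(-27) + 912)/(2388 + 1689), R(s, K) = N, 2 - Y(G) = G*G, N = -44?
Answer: 45872281/453 ≈ 1.0126e+5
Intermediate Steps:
Y(G) = 2 - G² (Y(G) = 2 - G*G = 2 - G²)
R(s, K) = -44
S = 185/453 (S = 9*(((2 - 1*(-27)²) + 912)/(2388 + 1689)) = 9*(((2 - 1*729) + 912)/4077) = 9*(((2 - 729) + 912)*(1/4077)) = 9*((-727 + 912)*(1/4077)) = 9*(185*(1/4077)) = 9*(185/4077) = 185/453 ≈ 0.40839)
(R(-33, -55) + S)*(-929 + l) = (-44 + 185/453)*(-929 - 1394) = -19747/453*(-2323) = 45872281/453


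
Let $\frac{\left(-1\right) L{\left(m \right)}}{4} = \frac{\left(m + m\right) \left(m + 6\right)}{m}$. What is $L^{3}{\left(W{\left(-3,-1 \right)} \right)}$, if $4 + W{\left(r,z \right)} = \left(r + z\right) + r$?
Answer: $64000$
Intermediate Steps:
$W{\left(r,z \right)} = -4 + z + 2 r$ ($W{\left(r,z \right)} = -4 + \left(\left(r + z\right) + r\right) = -4 + \left(z + 2 r\right) = -4 + z + 2 r$)
$L{\left(m \right)} = -48 - 8 m$ ($L{\left(m \right)} = - 4 \frac{\left(m + m\right) \left(m + 6\right)}{m} = - 4 \frac{2 m \left(6 + m\right)}{m} = - 4 \left(12 + 2 m\right) = -48 - 8 m$)
$L^{3}{\left(W{\left(-3,-1 \right)} \right)} = \left(-48 - 8 \left(-4 - 1 + 2 \left(-3\right)\right)\right)^{3} = \left(-48 - 8 \left(-4 - 1 - 6\right)\right)^{3} = \left(-48 - -88\right)^{3} = \left(-48 + 88\right)^{3} = 40^{3} = 64000$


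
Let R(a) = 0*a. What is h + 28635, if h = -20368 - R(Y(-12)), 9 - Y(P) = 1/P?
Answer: 8267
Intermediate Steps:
Y(P) = 9 - 1/P
R(a) = 0
h = -20368 (h = -20368 - 1*0 = -20368 + 0 = -20368)
h + 28635 = -20368 + 28635 = 8267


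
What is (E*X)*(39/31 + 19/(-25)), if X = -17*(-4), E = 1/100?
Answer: 6562/19375 ≈ 0.33868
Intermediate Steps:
E = 1/100 ≈ 0.010000
X = 68
(E*X)*(39/31 + 19/(-25)) = ((1/100)*68)*(39/31 + 19/(-25)) = 17*(39*(1/31) + 19*(-1/25))/25 = 17*(39/31 - 19/25)/25 = (17/25)*(386/775) = 6562/19375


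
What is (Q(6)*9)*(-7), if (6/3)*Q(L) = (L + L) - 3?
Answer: -567/2 ≈ -283.50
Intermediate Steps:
Q(L) = -3/2 + L (Q(L) = ((L + L) - 3)/2 = (2*L - 3)/2 = (-3 + 2*L)/2 = -3/2 + L)
(Q(6)*9)*(-7) = ((-3/2 + 6)*9)*(-7) = ((9/2)*9)*(-7) = (81/2)*(-7) = -567/2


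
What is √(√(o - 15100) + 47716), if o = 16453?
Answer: √(47716 + √1353) ≈ 218.52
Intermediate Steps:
√(√(o - 15100) + 47716) = √(√(16453 - 15100) + 47716) = √(√1353 + 47716) = √(47716 + √1353)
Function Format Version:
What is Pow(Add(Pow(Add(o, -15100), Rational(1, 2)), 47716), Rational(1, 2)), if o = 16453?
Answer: Pow(Add(47716, Pow(1353, Rational(1, 2))), Rational(1, 2)) ≈ 218.52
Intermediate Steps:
Pow(Add(Pow(Add(o, -15100), Rational(1, 2)), 47716), Rational(1, 2)) = Pow(Add(Pow(Add(16453, -15100), Rational(1, 2)), 47716), Rational(1, 2)) = Pow(Add(Pow(1353, Rational(1, 2)), 47716), Rational(1, 2)) = Pow(Add(47716, Pow(1353, Rational(1, 2))), Rational(1, 2))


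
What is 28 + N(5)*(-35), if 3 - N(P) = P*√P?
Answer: -77 + 175*√5 ≈ 314.31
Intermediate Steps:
N(P) = 3 - P^(3/2) (N(P) = 3 - P*√P = 3 - P^(3/2))
28 + N(5)*(-35) = 28 + (3 - 5^(3/2))*(-35) = 28 + (3 - 5*√5)*(-35) = 28 + (-105 + 175*√5) = -77 + 175*√5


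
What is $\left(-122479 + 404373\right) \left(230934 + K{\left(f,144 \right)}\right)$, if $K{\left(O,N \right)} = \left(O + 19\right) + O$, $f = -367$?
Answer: $64897354786$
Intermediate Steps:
$K{\left(O,N \right)} = 19 + 2 O$ ($K{\left(O,N \right)} = \left(19 + O\right) + O = 19 + 2 O$)
$\left(-122479 + 404373\right) \left(230934 + K{\left(f,144 \right)}\right) = \left(-122479 + 404373\right) \left(230934 + \left(19 + 2 \left(-367\right)\right)\right) = 281894 \left(230934 + \left(19 - 734\right)\right) = 281894 \left(230934 - 715\right) = 281894 \cdot 230219 = 64897354786$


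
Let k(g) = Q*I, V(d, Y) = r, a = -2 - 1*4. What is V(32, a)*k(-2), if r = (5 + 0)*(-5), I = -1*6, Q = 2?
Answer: 300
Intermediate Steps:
a = -6 (a = -2 - 4 = -6)
I = -6
r = -25 (r = 5*(-5) = -25)
V(d, Y) = -25
k(g) = -12 (k(g) = 2*(-6) = -12)
V(32, a)*k(-2) = -25*(-12) = 300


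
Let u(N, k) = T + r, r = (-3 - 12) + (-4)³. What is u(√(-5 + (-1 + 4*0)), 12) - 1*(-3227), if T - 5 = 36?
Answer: 3189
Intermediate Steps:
T = 41 (T = 5 + 36 = 41)
r = -79 (r = -15 - 64 = -79)
u(N, k) = -38 (u(N, k) = 41 - 79 = -38)
u(√(-5 + (-1 + 4*0)), 12) - 1*(-3227) = -38 - 1*(-3227) = -38 + 3227 = 3189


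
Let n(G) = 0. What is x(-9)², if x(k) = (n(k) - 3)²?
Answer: 81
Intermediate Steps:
x(k) = 9 (x(k) = (0 - 3)² = (-3)² = 9)
x(-9)² = 9² = 81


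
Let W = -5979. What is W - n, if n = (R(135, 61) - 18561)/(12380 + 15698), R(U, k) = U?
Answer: -83929968/14039 ≈ -5978.3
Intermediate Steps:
n = -9213/14039 (n = (135 - 18561)/(12380 + 15698) = -18426/28078 = -18426*1/28078 = -9213/14039 ≈ -0.65624)
W - n = -5979 - 1*(-9213/14039) = -5979 + 9213/14039 = -83929968/14039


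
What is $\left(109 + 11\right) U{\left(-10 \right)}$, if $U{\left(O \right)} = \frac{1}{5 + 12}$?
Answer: $\frac{120}{17} \approx 7.0588$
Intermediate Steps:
$U{\left(O \right)} = \frac{1}{17}$
$\left(109 + 11\right) U{\left(-10 \right)} = \left(109 + 11\right) \frac{1}{17} = 120 \cdot \frac{1}{17} = \frac{120}{17}$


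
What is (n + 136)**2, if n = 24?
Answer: 25600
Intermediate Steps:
(n + 136)**2 = (24 + 136)**2 = 160**2 = 25600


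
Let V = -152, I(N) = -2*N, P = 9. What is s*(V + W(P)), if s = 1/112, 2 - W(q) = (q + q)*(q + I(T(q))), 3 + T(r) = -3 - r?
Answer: -213/28 ≈ -7.6071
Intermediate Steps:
T(r) = -6 - r (T(r) = -3 + (-3 - r) = -6 - r)
W(q) = 2 - 2*q*(12 + 3*q) (W(q) = 2 - (q + q)*(q - 2*(-6 - q)) = 2 - 2*q*(q + (12 + 2*q)) = 2 - 2*q*(12 + 3*q))
s = 1/112 ≈ 0.0089286
s*(V + W(P)) = (-152 + (2 - 24*9 - 6*9²))/112 = (-152 + (2 - 216 - 6*81))/112 = (-152 + (2 - 216 - 486))/112 = (-152 - 700)/112 = (1/112)*(-852) = -213/28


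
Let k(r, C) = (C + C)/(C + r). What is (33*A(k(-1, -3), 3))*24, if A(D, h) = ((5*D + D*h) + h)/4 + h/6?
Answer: 3366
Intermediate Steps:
k(r, C) = 2*C/(C + r) (k(r, C) = (2*C)/(C + r) = 2*C/(C + r))
A(D, h) = 5*D/4 + 5*h/12 + D*h/4 (A(D, h) = (h + 5*D + D*h)*(¼) + h*(⅙) = (h/4 + 5*D/4 + D*h/4) + h/6 = 5*D/4 + 5*h/12 + D*h/4)
(33*A(k(-1, -3), 3))*24 = (33*(5*(2*(-3)/(-3 - 1))/4 + (5/12)*3 + (¼)*(2*(-3)/(-3 - 1))*3))*24 = (33*(5*(2*(-3)/(-4))/4 + 5/4 + (¼)*(2*(-3)/(-4))*3))*24 = (33*(5*(2*(-3)*(-¼))/4 + 5/4 + (¼)*(2*(-3)*(-¼))*3))*24 = (33*((5/4)*(3/2) + 5/4 + (¼)*(3/2)*3))*24 = (33*(15/8 + 5/4 + 9/8))*24 = (33*(17/4))*24 = (561/4)*24 = 3366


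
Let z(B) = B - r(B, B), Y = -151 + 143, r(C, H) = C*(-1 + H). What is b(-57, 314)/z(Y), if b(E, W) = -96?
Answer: 6/5 ≈ 1.2000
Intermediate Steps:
Y = -8
z(B) = B - B*(-1 + B)
b(-57, 314)/z(Y) = -96*(-1/(8*(2 - 1*(-8)))) = -96*(-1/(8*(2 + 8))) = -96/((-8*10)) = -96/(-80) = -96*(-1/80) = 6/5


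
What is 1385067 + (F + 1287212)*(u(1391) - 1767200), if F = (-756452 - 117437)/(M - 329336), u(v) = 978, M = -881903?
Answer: -2753754340209895641/1211239 ≈ -2.2735e+12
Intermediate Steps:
F = 873889/1211239 (F = (-756452 - 117437)/(-881903 - 329336) = -873889/(-1211239) = -873889*(-1/1211239) = 873889/1211239 ≈ 0.72148)
1385067 + (F + 1287212)*(u(1391) - 1767200) = 1385067 + (873889/1211239 + 1287212)*(978 - 1767200) = 1385067 + (1559122249557/1211239)*(-1766222) = 1385067 - 2753756017857063654/1211239 = -2753754340209895641/1211239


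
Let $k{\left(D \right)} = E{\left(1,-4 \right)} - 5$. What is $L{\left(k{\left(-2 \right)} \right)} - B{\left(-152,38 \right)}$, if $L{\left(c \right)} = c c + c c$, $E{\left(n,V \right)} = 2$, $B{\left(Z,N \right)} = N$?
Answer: $-20$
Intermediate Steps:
$k{\left(D \right)} = -3$ ($k{\left(D \right)} = 2 - 5 = -3$)
$L{\left(c \right)} = 2 c^{2}$ ($L{\left(c \right)} = c^{2} + c^{2} = 2 c^{2}$)
$L{\left(k{\left(-2 \right)} \right)} - B{\left(-152,38 \right)} = 2 \left(-3\right)^{2} - 38 = 2 \cdot 9 - 38 = 18 - 38 = -20$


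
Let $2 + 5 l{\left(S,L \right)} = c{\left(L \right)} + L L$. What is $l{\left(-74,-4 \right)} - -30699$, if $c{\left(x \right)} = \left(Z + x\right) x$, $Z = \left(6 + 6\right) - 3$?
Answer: $\frac{153489}{5} \approx 30698.0$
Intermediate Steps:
$Z = 9$ ($Z = 12 - 3 = 9$)
$c{\left(x \right)} = x \left(9 + x\right)$ ($c{\left(x \right)} = \left(9 + x\right) x = x \left(9 + x\right)$)
$l{\left(S,L \right)} = - \frac{2}{5} + \frac{L^{2}}{5} + \frac{L \left(9 + L\right)}{5}$ ($l{\left(S,L \right)} = - \frac{2}{5} + \frac{L \left(9 + L\right) + L L}{5} = - \frac{2}{5} + \frac{L \left(9 + L\right) + L^{2}}{5} = - \frac{2}{5} + \frac{L^{2} + L \left(9 + L\right)}{5} = - \frac{2}{5} + \left(\frac{L^{2}}{5} + \frac{L \left(9 + L\right)}{5}\right) = - \frac{2}{5} + \frac{L^{2}}{5} + \frac{L \left(9 + L\right)}{5}$)
$l{\left(-74,-4 \right)} - -30699 = \left(- \frac{2}{5} + \frac{\left(-4\right)^{2}}{5} + \frac{1}{5} \left(-4\right) \left(9 - 4\right)\right) - -30699 = \left(- \frac{2}{5} + \frac{1}{5} \cdot 16 + \frac{1}{5} \left(-4\right) 5\right) + 30699 = \left(- \frac{2}{5} + \frac{16}{5} - 4\right) + 30699 = - \frac{6}{5} + 30699 = \frac{153489}{5}$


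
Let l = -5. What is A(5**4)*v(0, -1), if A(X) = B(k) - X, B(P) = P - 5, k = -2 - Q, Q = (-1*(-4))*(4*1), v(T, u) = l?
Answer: 3240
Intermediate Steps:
v(T, u) = -5
Q = 16 (Q = 4*4 = 16)
k = -18 (k = -2 - 1*16 = -2 - 16 = -18)
B(P) = -5 + P
A(X) = -23 - X (A(X) = (-5 - 18) - X = -23 - X)
A(5**4)*v(0, -1) = (-23 - 1*5**4)*(-5) = (-23 - 1*625)*(-5) = (-23 - 625)*(-5) = -648*(-5) = 3240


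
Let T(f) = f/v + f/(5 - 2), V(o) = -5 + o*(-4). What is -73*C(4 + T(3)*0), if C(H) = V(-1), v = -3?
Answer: 73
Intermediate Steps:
V(o) = -5 - 4*o
T(f) = 0 (T(f) = f/(-3) + f/(5 - 2) = f*(-⅓) + f/3 = -f/3 + f*(⅓) = -f/3 + f/3 = 0)
C(H) = -1 (C(H) = -5 - 4*(-1) = -5 + 4 = -1)
-73*C(4 + T(3)*0) = -73*(-1) = 73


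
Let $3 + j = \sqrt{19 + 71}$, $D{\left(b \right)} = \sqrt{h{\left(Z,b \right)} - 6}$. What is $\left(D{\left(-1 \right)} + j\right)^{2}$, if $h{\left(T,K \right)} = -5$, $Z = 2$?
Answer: $\left(-3 + 3 \sqrt{10} + i \sqrt{11}\right)^{2} \approx 31.079 + 43.029 i$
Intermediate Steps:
$D{\left(b \right)} = i \sqrt{11}$ ($D{\left(b \right)} = \sqrt{-5 - 6} = \sqrt{-11} = i \sqrt{11}$)
$j = -3 + 3 \sqrt{10}$ ($j = -3 + \sqrt{19 + 71} = -3 + \sqrt{90} = -3 + 3 \sqrt{10} \approx 6.4868$)
$\left(D{\left(-1 \right)} + j\right)^{2} = \left(i \sqrt{11} - \left(3 - 3 \sqrt{10}\right)\right)^{2} = \left(-3 + 3 \sqrt{10} + i \sqrt{11}\right)^{2}$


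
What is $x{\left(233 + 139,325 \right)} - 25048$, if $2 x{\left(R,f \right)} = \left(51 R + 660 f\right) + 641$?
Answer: $\frac{184017}{2} \approx 92009.0$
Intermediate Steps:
$x{\left(R,f \right)} = \frac{641}{2} + 330 f + \frac{51 R}{2}$ ($x{\left(R,f \right)} = \frac{\left(51 R + 660 f\right) + 641}{2} = \frac{641 + 51 R + 660 f}{2} = \frac{641}{2} + 330 f + \frac{51 R}{2}$)
$x{\left(233 + 139,325 \right)} - 25048 = \left(\frac{641}{2} + 330 \cdot 325 + \frac{51 \left(233 + 139\right)}{2}\right) - 25048 = \left(\frac{641}{2} + 107250 + \frac{51}{2} \cdot 372\right) - 25048 = \left(\frac{641}{2} + 107250 + 9486\right) - 25048 = \frac{234113}{2} - 25048 = \frac{184017}{2}$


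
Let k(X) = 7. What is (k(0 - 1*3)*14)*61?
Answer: 5978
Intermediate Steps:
(k(0 - 1*3)*14)*61 = (7*14)*61 = 98*61 = 5978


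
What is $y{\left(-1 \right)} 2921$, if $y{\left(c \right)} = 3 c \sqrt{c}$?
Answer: $- 8763 i \approx - 8763.0 i$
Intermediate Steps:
$y{\left(c \right)} = 3 c^{\frac{3}{2}}$
$y{\left(-1 \right)} 2921 = 3 \left(-1\right)^{\frac{3}{2}} \cdot 2921 = 3 \left(- i\right) 2921 = - 3 i 2921 = - 8763 i$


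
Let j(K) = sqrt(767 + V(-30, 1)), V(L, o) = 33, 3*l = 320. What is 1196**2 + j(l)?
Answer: 1430416 + 20*sqrt(2) ≈ 1.4304e+6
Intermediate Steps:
l = 320/3 (l = (1/3)*320 = 320/3 ≈ 106.67)
j(K) = 20*sqrt(2) (j(K) = sqrt(767 + 33) = sqrt(800) = 20*sqrt(2))
1196**2 + j(l) = 1196**2 + 20*sqrt(2) = 1430416 + 20*sqrt(2)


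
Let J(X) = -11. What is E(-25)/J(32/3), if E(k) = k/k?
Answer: -1/11 ≈ -0.090909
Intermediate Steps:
E(k) = 1
E(-25)/J(32/3) = 1/(-11) = 1*(-1/11) = -1/11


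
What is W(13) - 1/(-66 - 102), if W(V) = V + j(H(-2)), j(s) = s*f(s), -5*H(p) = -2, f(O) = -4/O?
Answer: 1513/168 ≈ 9.0060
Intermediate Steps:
H(p) = 2/5 (H(p) = -1/5*(-2) = 2/5)
j(s) = -4 (j(s) = s*(-4/s) = -4)
W(V) = -4 + V (W(V) = V - 4 = -4 + V)
W(13) - 1/(-66 - 102) = (-4 + 13) - 1/(-66 - 102) = 9 - 1/(-168) = 9 - 1/168*(-1) = 9 + 1/168 = 1513/168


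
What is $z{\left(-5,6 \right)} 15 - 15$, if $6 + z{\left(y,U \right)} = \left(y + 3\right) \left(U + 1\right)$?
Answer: $-315$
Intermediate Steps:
$z{\left(y,U \right)} = -6 + \left(1 + U\right) \left(3 + y\right)$ ($z{\left(y,U \right)} = -6 + \left(y + 3\right) \left(U + 1\right) = -6 + \left(3 + y\right) \left(1 + U\right) = -6 + \left(1 + U\right) \left(3 + y\right)$)
$z{\left(-5,6 \right)} 15 - 15 = \left(-3 - 5 + 3 \cdot 6 + 6 \left(-5\right)\right) 15 - 15 = \left(-3 - 5 + 18 - 30\right) 15 - 15 = \left(-20\right) 15 - 15 = -300 - 15 = -315$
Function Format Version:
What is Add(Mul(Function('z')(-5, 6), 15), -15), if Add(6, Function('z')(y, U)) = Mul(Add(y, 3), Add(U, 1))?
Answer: -315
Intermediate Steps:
Function('z')(y, U) = Add(-6, Mul(Add(1, U), Add(3, y))) (Function('z')(y, U) = Add(-6, Mul(Add(y, 3), Add(U, 1))) = Add(-6, Mul(Add(3, y), Add(1, U))) = Add(-6, Mul(Add(1, U), Add(3, y))))
Add(Mul(Function('z')(-5, 6), 15), -15) = Add(Mul(Add(-3, -5, Mul(3, 6), Mul(6, -5)), 15), -15) = Add(Mul(Add(-3, -5, 18, -30), 15), -15) = Add(Mul(-20, 15), -15) = Add(-300, -15) = -315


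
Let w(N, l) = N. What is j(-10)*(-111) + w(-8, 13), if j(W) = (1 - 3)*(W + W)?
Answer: -4448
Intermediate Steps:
j(W) = -4*W
j(-10)*(-111) + w(-8, 13) = -4*(-10)*(-111) - 8 = 40*(-111) - 8 = -4440 - 8 = -4448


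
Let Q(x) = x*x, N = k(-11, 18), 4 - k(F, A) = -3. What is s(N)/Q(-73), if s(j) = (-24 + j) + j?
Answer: -10/5329 ≈ -0.0018765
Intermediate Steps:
k(F, A) = 7 (k(F, A) = 4 - 1*(-3) = 4 + 3 = 7)
N = 7
s(j) = -24 + 2*j
Q(x) = x**2
s(N)/Q(-73) = (-24 + 2*7)/((-73)**2) = (-24 + 14)/5329 = -10*1/5329 = -10/5329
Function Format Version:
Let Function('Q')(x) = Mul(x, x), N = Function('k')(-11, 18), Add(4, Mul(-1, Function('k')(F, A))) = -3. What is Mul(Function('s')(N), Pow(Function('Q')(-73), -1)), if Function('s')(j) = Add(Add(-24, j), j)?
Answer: Rational(-10, 5329) ≈ -0.0018765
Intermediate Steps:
Function('k')(F, A) = 7 (Function('k')(F, A) = Add(4, Mul(-1, -3)) = Add(4, 3) = 7)
N = 7
Function('s')(j) = Add(-24, Mul(2, j))
Function('Q')(x) = Pow(x, 2)
Mul(Function('s')(N), Pow(Function('Q')(-73), -1)) = Mul(Add(-24, Mul(2, 7)), Pow(Pow(-73, 2), -1)) = Mul(Add(-24, 14), Pow(5329, -1)) = Mul(-10, Rational(1, 5329)) = Rational(-10, 5329)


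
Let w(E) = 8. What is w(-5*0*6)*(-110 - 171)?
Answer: -2248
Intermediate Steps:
w(-5*0*6)*(-110 - 171) = 8*(-110 - 171) = 8*(-281) = -2248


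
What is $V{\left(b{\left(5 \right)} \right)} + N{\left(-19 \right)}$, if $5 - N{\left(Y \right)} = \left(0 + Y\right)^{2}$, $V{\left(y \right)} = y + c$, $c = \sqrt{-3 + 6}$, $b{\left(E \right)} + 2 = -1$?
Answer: $-359 + \sqrt{3} \approx -357.27$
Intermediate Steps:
$b{\left(E \right)} = -3$ ($b{\left(E \right)} = -2 - 1 = -3$)
$c = \sqrt{3} \approx 1.732$
$V{\left(y \right)} = y + \sqrt{3}$
$N{\left(Y \right)} = 5 - Y^{2}$ ($N{\left(Y \right)} = 5 - \left(0 + Y\right)^{2} = 5 - Y^{2}$)
$V{\left(b{\left(5 \right)} \right)} + N{\left(-19 \right)} = \left(-3 + \sqrt{3}\right) + \left(5 - \left(-19\right)^{2}\right) = \left(-3 + \sqrt{3}\right) + \left(5 - 361\right) = \left(-3 + \sqrt{3}\right) - 356 = -359 + \sqrt{3}$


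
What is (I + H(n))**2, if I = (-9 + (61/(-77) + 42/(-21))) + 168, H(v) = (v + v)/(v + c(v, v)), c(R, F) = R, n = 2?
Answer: 146531025/5929 ≈ 24714.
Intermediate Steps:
H(v) = 1 (H(v) = (v + v)/(v + v) = (2*v)/((2*v)) = (2*v)*(1/(2*v)) = 1)
I = 12028/77 (I = (-9 + (61*(-1/77) + 42*(-1/21))) + 168 = (-9 + (-61/77 - 2)) + 168 = (-9 - 215/77) + 168 = -908/77 + 168 = 12028/77 ≈ 156.21)
(I + H(n))**2 = (12028/77 + 1)**2 = (12105/77)**2 = 146531025/5929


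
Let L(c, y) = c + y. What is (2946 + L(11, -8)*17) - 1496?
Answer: 1501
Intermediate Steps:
(2946 + L(11, -8)*17) - 1496 = (2946 + (11 - 8)*17) - 1496 = (2946 + 3*17) - 1496 = (2946 + 51) - 1496 = 2997 - 1496 = 1501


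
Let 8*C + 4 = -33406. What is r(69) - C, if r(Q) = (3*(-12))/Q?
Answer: 384167/92 ≈ 4175.7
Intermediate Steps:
C = -16705/4 (C = -1/2 + (1/8)*(-33406) = -1/2 - 16703/4 = -16705/4 ≈ -4176.3)
r(Q) = -36/Q
r(69) - C = -36/69 - 1*(-16705/4) = -36*1/69 + 16705/4 = -12/23 + 16705/4 = 384167/92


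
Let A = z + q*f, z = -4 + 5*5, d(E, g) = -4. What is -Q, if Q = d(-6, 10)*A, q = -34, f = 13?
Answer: -1684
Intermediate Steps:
z = 21 (z = -4 + 25 = 21)
A = -421 (A = 21 - 34*13 = 21 - 442 = -421)
Q = 1684 (Q = -4*(-421) = 1684)
-Q = -1*1684 = -1684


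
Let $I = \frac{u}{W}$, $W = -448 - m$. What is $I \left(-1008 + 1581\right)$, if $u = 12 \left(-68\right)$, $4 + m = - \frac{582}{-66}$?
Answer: $\frac{302544}{293} \approx 1032.6$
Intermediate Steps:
$m = \frac{53}{11}$ ($m = -4 - \frac{582}{-66} = -4 - - \frac{97}{11} = -4 + \frac{97}{11} = \frac{53}{11} \approx 4.8182$)
$u = -816$
$W = - \frac{4981}{11}$ ($W = -448 - \frac{53}{11} = - \frac{4981}{11} \approx -452.82$)
$I = \frac{528}{293}$ ($I = - \frac{816}{- \frac{4981}{11}} = \left(-816\right) \left(- \frac{11}{4981}\right) = \frac{528}{293} \approx 1.802$)
$I \left(-1008 + 1581\right) = \frac{528 \left(-1008 + 1581\right)}{293} = \frac{528}{293} \cdot 573 = \frac{302544}{293}$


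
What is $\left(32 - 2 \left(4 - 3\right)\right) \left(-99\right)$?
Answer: $-2970$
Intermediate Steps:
$\left(32 - 2 \left(4 - 3\right)\right) \left(-99\right) = \left(32 - 2 \cdot 1\right) \left(-99\right) = \left(32 - 2\right) \left(-99\right) = 30 \left(-99\right) = -2970$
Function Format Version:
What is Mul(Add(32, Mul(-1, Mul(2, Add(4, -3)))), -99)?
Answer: -2970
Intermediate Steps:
Mul(Add(32, Mul(-1, Mul(2, Add(4, -3)))), -99) = Mul(Add(32, Mul(-1, Mul(2, 1))), -99) = Mul(Add(32, Mul(-1, 2)), -99) = Mul(Add(32, -2), -99) = Mul(30, -99) = -2970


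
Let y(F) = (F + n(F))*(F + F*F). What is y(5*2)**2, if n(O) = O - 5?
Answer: 2722500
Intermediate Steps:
n(O) = -5 + O
y(F) = (-5 + 2*F)*(F + F**2) (y(F) = (F + (-5 + F))*(F + F*F) = (-5 + 2*F)*(F + F**2))
y(5*2)**2 = ((5*2)*(-5 - 15*2 + 2*(5*2)**2))**2 = (10*(-5 - 3*10 + 2*10**2))**2 = (10*(-5 - 30 + 2*100))**2 = (10*(-5 - 30 + 200))**2 = (10*165)**2 = 1650**2 = 2722500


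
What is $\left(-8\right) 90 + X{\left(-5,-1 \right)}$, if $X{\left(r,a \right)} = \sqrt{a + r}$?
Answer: $-720 + i \sqrt{6} \approx -720.0 + 2.4495 i$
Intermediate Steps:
$\left(-8\right) 90 + X{\left(-5,-1 \right)} = \left(-8\right) 90 + \sqrt{-1 - 5} = -720 + \sqrt{-6} = -720 + i \sqrt{6}$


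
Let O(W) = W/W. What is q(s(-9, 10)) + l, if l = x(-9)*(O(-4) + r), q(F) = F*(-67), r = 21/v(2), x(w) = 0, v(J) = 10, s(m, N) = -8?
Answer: 536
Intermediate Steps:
O(W) = 1
r = 21/10 ≈ 2.1000
q(F) = -67*F
l = 0 (l = 0*(1 + 21/10) = 0*(31/10) = 0)
q(s(-9, 10)) + l = -67*(-8) + 0 = 536 + 0 = 536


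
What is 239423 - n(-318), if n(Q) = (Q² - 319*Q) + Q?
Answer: 37175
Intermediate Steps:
n(Q) = Q² - 318*Q
239423 - n(-318) = 239423 - (-318)*(-318 - 318) = 239423 - (-318)*(-636) = 239423 - 1*202248 = 239423 - 202248 = 37175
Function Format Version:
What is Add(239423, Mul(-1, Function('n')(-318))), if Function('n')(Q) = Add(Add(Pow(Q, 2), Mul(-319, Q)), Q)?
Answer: 37175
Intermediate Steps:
Function('n')(Q) = Add(Pow(Q, 2), Mul(-318, Q))
Add(239423, Mul(-1, Function('n')(-318))) = Add(239423, Mul(-1, Mul(-318, Add(-318, -318)))) = Add(239423, Mul(-1, Mul(-318, -636))) = Add(239423, Mul(-1, 202248)) = Add(239423, -202248) = 37175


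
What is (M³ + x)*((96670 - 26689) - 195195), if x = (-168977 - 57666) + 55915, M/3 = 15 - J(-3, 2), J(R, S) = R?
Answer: 1660838496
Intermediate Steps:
M = 54 (M = 3*(15 - 1*(-3)) = 3*(15 + 3) = 3*18 = 54)
x = -170728 (x = -226643 + 55915 = -170728)
(M³ + x)*((96670 - 26689) - 195195) = (54³ - 170728)*((96670 - 26689) - 195195) = (157464 - 170728)*(69981 - 195195) = -13264*(-125214) = 1660838496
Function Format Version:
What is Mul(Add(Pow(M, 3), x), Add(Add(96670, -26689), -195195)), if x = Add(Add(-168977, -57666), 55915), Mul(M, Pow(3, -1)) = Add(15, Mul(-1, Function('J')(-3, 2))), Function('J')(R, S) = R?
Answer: 1660838496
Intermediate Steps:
M = 54 (M = Mul(3, Add(15, Mul(-1, -3))) = Mul(3, Add(15, 3)) = Mul(3, 18) = 54)
x = -170728 (x = Add(-226643, 55915) = -170728)
Mul(Add(Pow(M, 3), x), Add(Add(96670, -26689), -195195)) = Mul(Add(Pow(54, 3), -170728), Add(Add(96670, -26689), -195195)) = Mul(Add(157464, -170728), Add(69981, -195195)) = Mul(-13264, -125214) = 1660838496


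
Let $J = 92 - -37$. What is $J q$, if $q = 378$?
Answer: $48762$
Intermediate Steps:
$J = 129$ ($J = 92 + 37 = 129$)
$J q = 129 \cdot 378 = 48762$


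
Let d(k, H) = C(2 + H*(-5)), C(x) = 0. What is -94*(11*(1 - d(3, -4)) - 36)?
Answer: 2350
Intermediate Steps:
d(k, H) = 0
-94*(11*(1 - d(3, -4)) - 36) = -94*(11*(1 - 1*0) - 36) = -94*(11*(1 + 0) - 36) = -94*(11*1 - 36) = -94*(11 - 36) = -94*(-25) = 2350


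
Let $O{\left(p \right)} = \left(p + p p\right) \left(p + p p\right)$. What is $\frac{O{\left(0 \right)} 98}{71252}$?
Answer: $0$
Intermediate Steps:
$O{\left(p \right)} = \left(p + p^{2}\right)^{2}$ ($O{\left(p \right)} = \left(p + p^{2}\right) \left(p + p^{2}\right) = \left(p + p^{2}\right)^{2}$)
$\frac{O{\left(0 \right)} 98}{71252} = \frac{0^{2} \left(1 + 0\right)^{2} \cdot 98}{71252} = 0 \cdot 1^{2} \cdot 98 \cdot \frac{1}{71252} = 0 \cdot 1 \cdot 98 \cdot \frac{1}{71252} = 0 \cdot 98 \cdot \frac{1}{71252} = 0 \cdot \frac{1}{71252} = 0$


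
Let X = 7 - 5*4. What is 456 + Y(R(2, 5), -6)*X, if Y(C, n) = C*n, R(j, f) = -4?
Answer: 144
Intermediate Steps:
X = -13 (X = 7 - 20 = -13)
456 + Y(R(2, 5), -6)*X = 456 - 4*(-6)*(-13) = 456 + 24*(-13) = 456 - 312 = 144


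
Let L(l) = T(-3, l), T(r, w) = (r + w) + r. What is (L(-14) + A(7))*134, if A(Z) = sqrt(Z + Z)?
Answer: -2680 + 134*sqrt(14) ≈ -2178.6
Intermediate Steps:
T(r, w) = w + 2*r
A(Z) = sqrt(2)*sqrt(Z) (A(Z) = sqrt(2*Z) = sqrt(2)*sqrt(Z))
L(l) = -6 + l (L(l) = l + 2*(-3) = l - 6 = -6 + l)
(L(-14) + A(7))*134 = ((-6 - 14) + sqrt(2)*sqrt(7))*134 = (-20 + sqrt(14))*134 = -2680 + 134*sqrt(14)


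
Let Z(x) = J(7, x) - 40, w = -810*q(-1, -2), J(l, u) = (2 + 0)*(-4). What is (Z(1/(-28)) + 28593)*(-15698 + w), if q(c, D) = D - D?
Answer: -448099410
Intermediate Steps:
q(c, D) = 0
J(l, u) = -8 (J(l, u) = 2*(-4) = -8)
w = 0 (w = -810*0 = 0)
Z(x) = -48 (Z(x) = -8 - 40 = -48)
(Z(1/(-28)) + 28593)*(-15698 + w) = (-48 + 28593)*(-15698 + 0) = 28545*(-15698) = -448099410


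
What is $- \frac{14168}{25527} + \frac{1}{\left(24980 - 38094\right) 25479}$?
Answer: $- \frac{1577992206445}{2843125835454} \approx -0.55502$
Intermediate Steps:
$- \frac{14168}{25527} + \frac{1}{\left(24980 - 38094\right) 25479} = \left(-14168\right) \frac{1}{25527} + \frac{1}{-13114} \cdot \frac{1}{25479} = - \frac{14168}{25527} - \frac{1}{334131606} = - \frac{1577992206445}{2843125835454}$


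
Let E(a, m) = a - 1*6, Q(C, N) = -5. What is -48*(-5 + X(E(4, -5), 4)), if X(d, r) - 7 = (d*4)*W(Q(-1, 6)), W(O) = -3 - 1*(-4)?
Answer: 288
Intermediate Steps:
W(O) = 1 (W(O) = -3 + 4 = 1)
E(a, m) = -6 + a (E(a, m) = a - 6 = -6 + a)
X(d, r) = 7 + 4*d (X(d, r) = 7 + (d*4)*1 = 7 + (4*d)*1 = 7 + 4*d)
-48*(-5 + X(E(4, -5), 4)) = -48*(-5 + (7 + 4*(-6 + 4))) = -48*(-5 + (7 + 4*(-2))) = -48*(-5 + (7 - 8)) = -48*(-5 - 1) = -48*(-6) = 288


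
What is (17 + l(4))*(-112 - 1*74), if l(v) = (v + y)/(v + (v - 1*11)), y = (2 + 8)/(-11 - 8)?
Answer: -55986/19 ≈ -2946.6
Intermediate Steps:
y = -10/19 (y = 10/(-19) = 10*(-1/19) = -10/19 ≈ -0.52632)
l(v) = (-10/19 + v)/(-11 + 2*v) (l(v) = (v - 10/19)/(v + (v - 1*11)) = (-10/19 + v)/(v + (v - 11)) = (-10/19 + v)/(v + (-11 + v)) = (-10/19 + v)/(-11 + 2*v))
(17 + l(4))*(-112 - 1*74) = (17 + (-10 + 19*4)/(19*(-11 + 2*4)))*(-112 - 1*74) = (17 + (-10 + 76)/(19*(-11 + 8)))*(-112 - 74) = (17 + (1/19)*66/(-3))*(-186) = (17 + (1/19)*(-⅓)*66)*(-186) = (17 - 22/19)*(-186) = (301/19)*(-186) = -55986/19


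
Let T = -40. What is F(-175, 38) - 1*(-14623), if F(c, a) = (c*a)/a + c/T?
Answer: 115619/8 ≈ 14452.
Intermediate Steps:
F(c, a) = 39*c/40 (F(c, a) = (c*a)/a + c/(-40) = (a*c)/a + c*(-1/40) = c - c/40 = 39*c/40)
F(-175, 38) - 1*(-14623) = (39/40)*(-175) - 1*(-14623) = -1365/8 + 14623 = 115619/8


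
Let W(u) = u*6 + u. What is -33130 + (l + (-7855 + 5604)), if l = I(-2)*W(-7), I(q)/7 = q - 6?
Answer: -32637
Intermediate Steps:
I(q) = -42 + 7*q (I(q) = 7*(q - 6) = 7*(-6 + q) = -42 + 7*q)
W(u) = 7*u (W(u) = 6*u + u = 7*u)
l = 2744 (l = (-42 + 7*(-2))*(7*(-7)) = (-42 - 14)*(-49) = -56*(-49) = 2744)
-33130 + (l + (-7855 + 5604)) = -33130 + (2744 + (-7855 + 5604)) = -33130 + (2744 - 2251) = -33130 + 493 = -32637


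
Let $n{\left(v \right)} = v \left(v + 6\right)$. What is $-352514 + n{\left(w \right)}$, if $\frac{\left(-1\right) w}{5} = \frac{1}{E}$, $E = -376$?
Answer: $- \frac{49837007959}{141376} \approx -3.5251 \cdot 10^{5}$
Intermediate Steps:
$w = \frac{5}{376}$ ($w = - \frac{5}{-376} = \left(-5\right) \left(- \frac{1}{376}\right) = \frac{5}{376} \approx 0.013298$)
$n{\left(v \right)} = v \left(6 + v\right)$
$-352514 + n{\left(w \right)} = -352514 + \frac{5 \left(6 + \frac{5}{376}\right)}{376} = -352514 + \frac{5}{376} \cdot \frac{2261}{376} = -352514 + \frac{11305}{141376} = - \frac{49837007959}{141376}$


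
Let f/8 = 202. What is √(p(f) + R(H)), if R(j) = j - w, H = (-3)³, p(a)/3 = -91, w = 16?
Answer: 2*I*√79 ≈ 17.776*I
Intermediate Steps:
f = 1616 (f = 8*202 = 1616)
p(a) = -273 (p(a) = 3*(-91) = -273)
H = -27
R(j) = -16 + j (R(j) = j - 1*16 = j - 16 = -16 + j)
√(p(f) + R(H)) = √(-273 + (-16 - 27)) = √(-273 - 43) = √(-316) = 2*I*√79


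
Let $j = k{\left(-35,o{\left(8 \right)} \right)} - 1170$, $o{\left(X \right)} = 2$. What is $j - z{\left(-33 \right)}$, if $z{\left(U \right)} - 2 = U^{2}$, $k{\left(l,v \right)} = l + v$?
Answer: $-2294$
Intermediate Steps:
$z{\left(U \right)} = 2 + U^{2}$
$j = -1203$ ($j = \left(-35 + 2\right) - 1170 = -33 - 1170 = -1203$)
$j - z{\left(-33 \right)} = -1203 - \left(2 + \left(-33\right)^{2}\right) = -1203 - \left(2 + 1089\right) = -1203 - 1091 = -2294$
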